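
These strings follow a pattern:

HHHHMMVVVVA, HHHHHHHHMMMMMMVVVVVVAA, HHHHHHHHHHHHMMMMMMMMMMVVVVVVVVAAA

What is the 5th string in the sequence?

HHHHHHHHHHHHHHHHHHHHMMMMMMMMMMMMMMMMMMVVVVVVVVVVVVAAAAA

The n-th term is 4n H's then 4n-2 M's then 2n+2 V's then n A's (n = 1, 2, …).
For term 5, n = 5, so the run lengths are 20, 18, 12, 5.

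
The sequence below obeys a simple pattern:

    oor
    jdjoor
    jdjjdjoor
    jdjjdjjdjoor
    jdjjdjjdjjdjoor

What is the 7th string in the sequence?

jdjjdjjdjjdjjdjjdjoor

Each term is the previous one with jdj prepended.
From jdjjdjjdjjdjoor, 2 further steps: jdjjdjjdjjdjoor → jdjjdjjdjjdjjdjoor → (answer).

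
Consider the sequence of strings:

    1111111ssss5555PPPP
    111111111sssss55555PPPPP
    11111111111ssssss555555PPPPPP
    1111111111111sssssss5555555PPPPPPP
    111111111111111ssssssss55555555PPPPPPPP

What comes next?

11111111111111111sssssssss555555555PPPPPPPPP

The n-th term is 2n+1 1's then n+1 s's then n+1 5's then n+1 P's, where the shown terms are n = 3, 4, 5, 6, 7.
At n = 8 the blocks have lengths 17, 9, 9, 9.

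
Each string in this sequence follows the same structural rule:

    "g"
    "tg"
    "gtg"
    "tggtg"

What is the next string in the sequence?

From term 3 onward, concatenate the second-to-last term with the last: g·tg = gtg, tg·gtg = tggtg, …
The next term joins gtg and tggtg.

gtgtggtg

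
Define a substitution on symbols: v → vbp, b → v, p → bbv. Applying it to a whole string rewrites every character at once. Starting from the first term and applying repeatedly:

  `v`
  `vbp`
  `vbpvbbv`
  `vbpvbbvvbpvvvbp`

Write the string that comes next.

vbpvbbvvbpvvvbpvbpvbbvvbpvbpvbpvbbv

Replace each of the 15 characters of vbpvbbvvbpvvvbp in place — vbp v bbv vbp v v vbp vbp v bbv vbp vbp vbp v bbv — and concatenate.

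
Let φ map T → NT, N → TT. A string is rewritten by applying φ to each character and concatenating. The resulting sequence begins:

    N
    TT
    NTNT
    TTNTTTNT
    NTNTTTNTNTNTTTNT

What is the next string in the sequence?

φ(NTNTTTNTNTNTTTNT) expands symbol-by-symbol to TT NT TT NT NT NT TT NT TT NT TT NT NT NT TT NT; joining the 16 pieces gives the next term.

TTNTTTNTNTNTTTNTTTNTTTNTNTNTTTNT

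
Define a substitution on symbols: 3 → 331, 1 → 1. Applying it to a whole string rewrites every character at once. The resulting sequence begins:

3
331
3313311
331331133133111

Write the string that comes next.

φ(331331133133111) expands symbol-by-symbol to 331 331 1 331 331 1 1 331 331 1 331 331 1 1 1; joining the 15 pieces gives the next term.

3313311331331113313311331331111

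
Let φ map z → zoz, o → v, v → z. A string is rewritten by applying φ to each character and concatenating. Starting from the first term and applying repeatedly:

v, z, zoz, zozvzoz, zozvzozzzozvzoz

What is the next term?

zozvzozzzozvzozzozzozvzozzzozvzoz

Applying the rule to each of the 15 symbols of zozvzozzzozvzoz gives the pieces zoz v zoz z zoz v zoz zoz zoz v zoz z zoz v zoz, which concatenate to the answer.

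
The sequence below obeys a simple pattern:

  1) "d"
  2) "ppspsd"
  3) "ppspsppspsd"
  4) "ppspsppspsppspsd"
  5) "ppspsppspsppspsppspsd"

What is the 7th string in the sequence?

ppspsppspsppspsppspsppspsppspsd

Every step adds ppsps at the front: s(k+1) = ppsps·s(k).
From ppspsppspsppspsppspsd, 2 further steps: ppspsppspsppspsppspsd → ppspsppspsppspsppspsppspsd → (answer).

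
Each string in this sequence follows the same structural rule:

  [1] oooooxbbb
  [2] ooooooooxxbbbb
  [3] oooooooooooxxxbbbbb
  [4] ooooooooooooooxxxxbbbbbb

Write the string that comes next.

Term n consists of 3n+2 o's, followed by n x's, followed by n+2 b's (n = 1, 2, …).
For the next term, n = 5, so the run lengths are 17, 5, 7.

oooooooooooooooooxxxxxbbbbbbb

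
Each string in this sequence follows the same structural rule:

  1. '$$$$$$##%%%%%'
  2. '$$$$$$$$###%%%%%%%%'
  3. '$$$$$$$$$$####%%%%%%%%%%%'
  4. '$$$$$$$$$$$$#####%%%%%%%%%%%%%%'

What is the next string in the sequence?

The n-th term is 2n+2 $'s then n #'s then 3n-1 %'s, where the shown terms are n = 2, 3, 4, 5.
Setting n = 6 gives 14, 6, 17 characters in each block.

$$$$$$$$$$$$$$######%%%%%%%%%%%%%%%%%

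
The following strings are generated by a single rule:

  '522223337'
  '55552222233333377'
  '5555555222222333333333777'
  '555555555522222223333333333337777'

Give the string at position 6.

5555555555555555222222222333333333333333333777777

The n-th term is 3n-2 5's then n+3 2's then 3n 3's then n 7's (n = 1, 2, …).
Setting n = 6 gives 16, 9, 18, 6 characters in each block.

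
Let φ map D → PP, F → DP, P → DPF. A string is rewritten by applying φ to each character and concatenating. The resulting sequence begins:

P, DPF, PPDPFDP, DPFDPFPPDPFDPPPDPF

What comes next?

PPDPFDPPPDPFDPDPFDPFPPDPFDPPPDPFDPFDPFPPDPFDP

Applying the rule to each of the 18 symbols of DPFDPFPPDPFDPPPDPF gives the pieces PP DPF DP PP DPF DP DPF DPF PP DPF DP PP DPF DPF DPF PP DPF DP, which concatenate to the answer.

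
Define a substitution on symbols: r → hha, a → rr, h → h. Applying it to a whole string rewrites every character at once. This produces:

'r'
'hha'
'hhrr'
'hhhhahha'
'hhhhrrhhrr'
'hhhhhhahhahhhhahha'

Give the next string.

hhhhhhrrhhrrhhhhrrhhrr

Applying the rule to each of the 18 symbols of hhhhhhahhahhhhahha gives the pieces h h h h h h rr h h rr h h h h rr h h rr, which concatenate to the answer.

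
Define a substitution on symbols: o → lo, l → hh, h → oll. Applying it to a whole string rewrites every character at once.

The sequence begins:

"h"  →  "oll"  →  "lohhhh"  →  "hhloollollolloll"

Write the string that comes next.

φ(hhloollollolloll) expands symbol-by-symbol to oll oll hh lo lo hh hh lo hh hh lo hh hh lo hh hh; joining the 16 pieces gives the next term.

ollollhhlolohhhhlohhhhlohhhhlohhhh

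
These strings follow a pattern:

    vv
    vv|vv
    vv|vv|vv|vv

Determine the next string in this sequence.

vv|vv|vv|vv|vv|vv|vv|vv

s(k+1) = s(k)·|·s(k) — each term doubles the last with '|' between the halves.
One more doubling of vv|vv|vv|vv gives the answer.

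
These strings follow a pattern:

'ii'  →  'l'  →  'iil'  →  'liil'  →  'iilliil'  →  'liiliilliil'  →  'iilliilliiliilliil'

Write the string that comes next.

liiliilliiliilliilliiliilliil

This is a Fibonacci-style word recurrence s(k) = s(k−2)·s(k−1): e.g. ii·l = iil.
So term 8 is liiliilliil·iilliilliiliilliil.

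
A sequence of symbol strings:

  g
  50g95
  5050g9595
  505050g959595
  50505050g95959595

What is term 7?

s(k+1) = 50·s(k)·95, so each term gains 50 as a prefix and 95 as a suffix.
From 50505050g95959595, 2 further steps: 50505050g95959595 → 5050505050g9595959595 → (answer).

505050505050g959595959595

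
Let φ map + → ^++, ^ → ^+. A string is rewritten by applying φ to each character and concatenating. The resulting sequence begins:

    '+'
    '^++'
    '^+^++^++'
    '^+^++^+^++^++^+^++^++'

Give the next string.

^+^++^+^++^++^+^++^+^++^++^+^++^++^+^++^+^++^++^+^++^++

Replace each of the 21 characters of ^+^++^+^++^++^+^++^++ in place — ^+ ^++ ^+ ^++ ^++ ^+ ^++ ^+ ^++ ^++ ^+ ^++ ^++ ^+ ^++ ^+ ^++ ^++ ^+ ^++ ^++ — and concatenate.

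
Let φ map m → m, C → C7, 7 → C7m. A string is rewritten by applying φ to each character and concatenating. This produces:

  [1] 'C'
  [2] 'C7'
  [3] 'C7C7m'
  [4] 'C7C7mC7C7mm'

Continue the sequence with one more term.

Rewriting each symbol of C7C7mC7C7mm: C→C7, 7→C7m, C→C7, 7→C7m, m→m, C→C7, 7→C7m, C→C7, 7→C7m, m→m, m→m, which concatenates to C7 C7m C7 C7m m C7 C7m C7 C7m m m.

C7C7mC7C7mmC7C7mC7C7mmm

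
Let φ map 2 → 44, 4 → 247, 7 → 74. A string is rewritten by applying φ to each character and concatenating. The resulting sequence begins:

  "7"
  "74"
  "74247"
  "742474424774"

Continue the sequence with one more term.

Apply φ to 742474424774 symbol by symbol: 7→74, 4→247, 2→44, 4→247, 7→74, 4→247, 4→247, 2→44, 4→247, 7→74, 7→74, 4→247; joined: 74 247 44 247 74 247 247 44 247 74 74 247.

742474424774247247442477474247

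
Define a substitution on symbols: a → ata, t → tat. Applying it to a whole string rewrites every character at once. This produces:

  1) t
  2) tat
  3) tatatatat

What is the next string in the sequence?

tatatatatatatatatatatatatat

Apply φ to tatatatat symbol by symbol: t→tat, a→ata, t→tat, a→ata, t→tat, a→ata, t→tat, a→ata, t→tat; joined: tat ata tat ata tat ata tat ata tat.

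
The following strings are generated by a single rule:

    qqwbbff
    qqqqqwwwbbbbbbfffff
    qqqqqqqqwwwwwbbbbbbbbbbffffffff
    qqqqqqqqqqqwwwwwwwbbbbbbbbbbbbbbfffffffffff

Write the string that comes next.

Each string has the form q^{3n-1} w^{2n-1} b^{4n-2} f^{3n-1} (n = 1, 2, …).
For the next term, n = 5, so the run lengths are 14, 9, 18, 14.

qqqqqqqqqqqqqqwwwwwwwwwbbbbbbbbbbbbbbbbbbffffffffffffff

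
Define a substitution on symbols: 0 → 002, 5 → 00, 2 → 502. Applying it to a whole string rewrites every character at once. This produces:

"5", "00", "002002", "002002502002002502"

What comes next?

0020025020020025020000250200200250200200250200002502

φ(002002502002002502) expands symbol-by-symbol to 002 002 502 002 002 502 00 002 502 002 002 502 002 002 502 00 002 502; joining the 18 pieces gives the next term.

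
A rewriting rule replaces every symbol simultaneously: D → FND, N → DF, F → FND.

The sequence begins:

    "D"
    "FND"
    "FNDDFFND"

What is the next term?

Rewriting each symbol of FNDDFFND: F→FND, N→DF, D→FND, D→FND, F→FND, F→FND, N→DF, D→FND, which concatenates to FND DF FND FND FND FND DF FND.

FNDDFFNDFNDFNDFNDDFFND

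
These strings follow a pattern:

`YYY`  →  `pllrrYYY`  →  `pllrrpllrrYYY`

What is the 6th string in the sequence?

The strings grow by a fixed prefix pllrr each time.
From pllrrpllrrYYY, 3 further steps: pllrrpllrrYYY → pllrrpllrrpllrrYYY → pllrrpllrrpllrrpllrrYYY → (answer).

pllrrpllrrpllrrpllrrpllrrYYY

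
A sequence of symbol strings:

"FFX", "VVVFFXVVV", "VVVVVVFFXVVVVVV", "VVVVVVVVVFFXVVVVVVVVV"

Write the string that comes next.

Every step adds VVV to the front and VVV to the end of the previous string.
Applying this once more to VVVVVVVVVFFXVVVVVVVVV:

VVVVVVVVVVVVFFXVVVVVVVVVVVV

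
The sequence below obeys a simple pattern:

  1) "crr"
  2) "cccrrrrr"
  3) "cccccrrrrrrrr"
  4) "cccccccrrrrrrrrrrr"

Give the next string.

Term n consists of 2n-1 c's, followed by 3n-1 r's (n = 1, 2, …).
Setting n = 5 gives 9, 14 characters in each block.

cccccccccrrrrrrrrrrrrrr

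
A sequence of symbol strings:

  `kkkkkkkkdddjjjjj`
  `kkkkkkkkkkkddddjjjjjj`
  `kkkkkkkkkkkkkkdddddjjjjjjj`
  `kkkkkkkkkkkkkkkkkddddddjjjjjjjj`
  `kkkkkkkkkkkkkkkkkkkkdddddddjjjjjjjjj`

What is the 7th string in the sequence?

kkkkkkkkkkkkkkkkkkkkkkkkkkdddddddddjjjjjjjjjjj

Term n consists of 3n-1 k's, followed by n d's, followed by n+2 j's, where the shown terms are n = 3, 4, 5, 6, 7.
At n = 9 the blocks have lengths 26, 9, 11.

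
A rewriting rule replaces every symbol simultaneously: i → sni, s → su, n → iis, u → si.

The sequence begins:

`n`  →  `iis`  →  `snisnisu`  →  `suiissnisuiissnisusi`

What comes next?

susisnisnisusuiissnisusisnisnisusuiissnisusisusni

φ(suiissnisuiissnisusi) expands symbol-by-symbol to su si sni sni su su iis sni su si sni sni su su iis sni su si su sni; joining the 20 pieces gives the next term.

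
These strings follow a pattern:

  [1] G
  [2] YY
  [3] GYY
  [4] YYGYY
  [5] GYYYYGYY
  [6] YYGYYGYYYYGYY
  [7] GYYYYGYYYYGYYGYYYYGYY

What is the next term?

YYGYYGYYYYGYYGYYYYGYYYYGYYGYYYYGYY

This is a Fibonacci-style word recurrence s(k) = s(k−2)·s(k−1): e.g. G·YY = GYY.
Continuing: YYGYYGYYYYGYY · GYYYYGYYYYGYYGYYYYGYY gives term 8.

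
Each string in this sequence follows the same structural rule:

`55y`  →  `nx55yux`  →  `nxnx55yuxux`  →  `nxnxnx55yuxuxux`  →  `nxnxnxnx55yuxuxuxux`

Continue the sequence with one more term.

s(k+1) = nx·s(k)·ux, so each term gains nx as a prefix and ux as a suffix.
So the next term is nx·nxnxnxnx55yuxuxuxux·ux.

nxnxnxnxnx55yuxuxuxuxux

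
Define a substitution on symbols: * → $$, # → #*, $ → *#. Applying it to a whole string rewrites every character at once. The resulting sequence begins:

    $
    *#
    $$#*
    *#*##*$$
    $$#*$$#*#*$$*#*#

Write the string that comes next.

*#*##*$$*#*##*$$#*$$*#*#$$#*$$#*

φ($$#*$$#*#*$$*#*#) expands symbol-by-symbol to *# *# #* $$ *# *# #* $$ #* $$ *# *# $$ #* $$ #*; joining the 16 pieces gives the next term.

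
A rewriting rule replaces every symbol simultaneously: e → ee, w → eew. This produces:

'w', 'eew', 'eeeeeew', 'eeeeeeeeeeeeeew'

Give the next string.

eeeeeeeeeeeeeeeeeeeeeeeeeeeeeew

φ(eeeeeeeeeeeeeew) expands symbol-by-symbol to ee ee ee ee ee ee ee ee ee ee ee ee ee ee eew; joining the 15 pieces gives the next term.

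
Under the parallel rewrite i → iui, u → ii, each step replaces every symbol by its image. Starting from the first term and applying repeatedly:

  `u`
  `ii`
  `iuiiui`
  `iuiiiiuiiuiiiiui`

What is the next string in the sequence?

iuiiiiuiiuiiuiiuiiiiuiiuiiiiuiiuiiuiiuiiiiui

Applying the rule to each of the 16 symbols of iuiiiiuiiuiiiiui gives the pieces iui ii iui iui iui iui ii iui iui ii iui iui iui iui ii iui, which concatenate to the answer.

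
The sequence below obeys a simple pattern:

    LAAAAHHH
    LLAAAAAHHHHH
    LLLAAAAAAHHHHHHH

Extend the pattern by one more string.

LLLLAAAAAAAHHHHHHHHH

Term n consists of n-1 L's, followed by n+2 A's, followed by 2n-1 H's, where the shown terms are n = 2, 3, 4.
Setting n = 5 gives 4, 7, 9 characters in each block.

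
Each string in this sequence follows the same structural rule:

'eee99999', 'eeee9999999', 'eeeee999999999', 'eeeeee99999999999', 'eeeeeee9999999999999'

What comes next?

eeeeeeee999999999999999

Term n consists of n e's, followed by 2n-1 9's, where the shown terms are n = 3, 4, 5, 6, 7.
At n = 8 the blocks have lengths 8, 15.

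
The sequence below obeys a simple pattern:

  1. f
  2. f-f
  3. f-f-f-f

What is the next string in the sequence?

Each string is two copies of the previous one joined by '-'.
So the next term is two copies of f-f-f-f with '-' between the halves.

f-f-f-f-f-f-f-f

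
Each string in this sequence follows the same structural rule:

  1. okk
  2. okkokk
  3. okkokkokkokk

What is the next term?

Each string is two copies of the previous one concatenated.
So the next term is two copies of okkokkokkokk.

okkokkokkokkokkokkokkokk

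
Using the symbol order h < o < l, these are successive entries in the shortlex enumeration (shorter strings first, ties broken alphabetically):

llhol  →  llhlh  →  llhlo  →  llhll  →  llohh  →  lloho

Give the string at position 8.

llooh

Advancing 2 positions from lloho through lloho → llohl reaches term 8.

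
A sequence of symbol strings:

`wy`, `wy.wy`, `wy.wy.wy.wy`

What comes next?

Every step duplicates the string with '.' between the halves.
Doubling wy.wy.wy.wy with '.' between the halves:

wy.wy.wy.wy.wy.wy.wy.wy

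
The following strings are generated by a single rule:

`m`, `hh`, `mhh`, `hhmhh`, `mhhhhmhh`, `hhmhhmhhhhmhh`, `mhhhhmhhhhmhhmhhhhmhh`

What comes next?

Each term (from the third on) is the two preceding terms concatenated in order: term 3 = m·hh = mhh.
Continuing: hhmhhmhhhhmhh · mhhhhmhhhhmhhmhhhhmhh gives term 8.

hhmhhmhhhhmhhmhhhhmhhhhmhhmhhhhmhh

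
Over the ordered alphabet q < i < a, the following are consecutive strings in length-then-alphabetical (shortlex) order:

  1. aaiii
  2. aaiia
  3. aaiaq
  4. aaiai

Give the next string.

The successor of aaiai increments the rightmost position that isn't already a and resets every position after it to q.

aaiaa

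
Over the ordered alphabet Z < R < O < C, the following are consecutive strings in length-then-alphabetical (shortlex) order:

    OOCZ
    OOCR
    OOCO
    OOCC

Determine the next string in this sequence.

OCZZ

Treat OOCC as a base-4 numeral over the given alphabet and add one, carrying through any trailing C's.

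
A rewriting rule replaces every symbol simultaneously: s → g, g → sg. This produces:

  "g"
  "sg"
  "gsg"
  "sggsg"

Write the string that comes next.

Rewriting each symbol of sggsg: s→g, g→sg, g→sg, s→g, g→sg, which concatenates to g sg sg g sg.

gsgsggsg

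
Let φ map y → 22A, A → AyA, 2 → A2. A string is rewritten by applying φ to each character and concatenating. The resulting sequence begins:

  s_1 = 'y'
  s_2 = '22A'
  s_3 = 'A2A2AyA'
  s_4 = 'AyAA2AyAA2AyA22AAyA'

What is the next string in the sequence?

Rewriting the 19 symbols of AyAA2AyAA2AyA22AAyA one by one yields AyA 22A AyA AyA A2 AyA 22A AyA AyA A2 AyA 22A AyA A2 A2 AyA AyA 22A AyA; concatenated:

AyA22AAyAAyAA2AyA22AAyAAyAA2AyA22AAyAA2A2AyAAyA22AAyA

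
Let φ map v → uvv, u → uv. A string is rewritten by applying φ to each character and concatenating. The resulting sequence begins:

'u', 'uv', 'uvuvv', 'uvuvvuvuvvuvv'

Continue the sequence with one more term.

Applying the rule to each of the 13 symbols of uvuvvuvuvvuvv gives the pieces uv uvv uv uvv uvv uv uvv uv uvv uvv uv uvv uvv, which concatenate to the answer.

uvuvvuvuvvuvvuvuvvuvuvvuvvuvuvvuvv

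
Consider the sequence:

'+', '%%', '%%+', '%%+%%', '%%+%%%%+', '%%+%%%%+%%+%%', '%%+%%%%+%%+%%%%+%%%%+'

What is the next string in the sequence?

This is a Fibonacci-style word recurrence s(k) = s(k−1)·s(k−2): e.g. %%·+ = %%+.
So term 8 is %%+%%%%+%%+%%%%+%%%%+·%%+%%%%+%%+%%.

%%+%%%%+%%+%%%%+%%%%+%%+%%%%+%%+%%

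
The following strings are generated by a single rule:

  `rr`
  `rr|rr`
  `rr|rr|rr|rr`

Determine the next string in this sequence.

s(k+1) = s(k)·|·s(k) — each term doubles the last with '|' between the halves.
Doubling rr|rr|rr|rr with '|' between the halves:

rr|rr|rr|rr|rr|rr|rr|rr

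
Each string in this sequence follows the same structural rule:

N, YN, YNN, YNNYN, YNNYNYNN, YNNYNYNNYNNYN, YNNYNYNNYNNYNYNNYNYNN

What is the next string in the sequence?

YNNYNYNNYNNYNYNNYNYNNYNNYNYNNYNNYN

From term 3 onward, concatenate the last term with the second-to-last: YN·N = YNN, YNN·YN = YNNYN, …
Continuing: YNNYNYNNYNNYNYNNYNYNN · YNNYNYNNYNNYN gives term 8.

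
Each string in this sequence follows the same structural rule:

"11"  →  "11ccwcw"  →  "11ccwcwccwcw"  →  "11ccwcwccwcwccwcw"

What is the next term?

Every step adds ccwcw to the end: s(k+1) = s(k)·ccwcw.
Applying this once more to 11ccwcwccwcwccwcw:

11ccwcwccwcwccwcwccwcw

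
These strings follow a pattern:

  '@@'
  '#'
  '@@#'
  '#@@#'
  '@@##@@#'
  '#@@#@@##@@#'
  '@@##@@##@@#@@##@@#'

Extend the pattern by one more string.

Each term (from the third on) is the two preceding terms concatenated in order: term 3 = @@·# = @@#.
The next term joins #@@#@@##@@# and @@##@@##@@#@@##@@#.

#@@#@@##@@#@@##@@##@@#@@##@@#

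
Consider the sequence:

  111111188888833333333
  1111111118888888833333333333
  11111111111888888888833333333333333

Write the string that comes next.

Each string has the form 1^{2n+3} 8^{2n+2} 3^{3n+2}, where the shown terms are n = 2, 3, 4.
Setting n = 5 gives 13, 12, 17 characters in each block.

111111111111188888888888833333333333333333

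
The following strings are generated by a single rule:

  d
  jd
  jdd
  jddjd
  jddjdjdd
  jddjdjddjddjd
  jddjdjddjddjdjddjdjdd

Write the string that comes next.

This is a Fibonacci-style word recurrence s(k) = s(k−1)·s(k−2): e.g. jd·d = jdd.
Continuing: jddjdjddjddjdjddjdjdd · jddjdjddjddjd gives term 8.

jddjdjddjddjdjddjdjddjddjdjddjddjd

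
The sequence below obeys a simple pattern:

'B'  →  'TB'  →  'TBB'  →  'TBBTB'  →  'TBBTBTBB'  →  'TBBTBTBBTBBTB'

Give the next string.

TBBTBTBBTBBTBTBBTBTBB

This is a Fibonacci-style word recurrence s(k) = s(k−1)·s(k−2): e.g. TB·B = TBB.
So term 7 is TBBTBTBBTBBTB·TBBTBTBB.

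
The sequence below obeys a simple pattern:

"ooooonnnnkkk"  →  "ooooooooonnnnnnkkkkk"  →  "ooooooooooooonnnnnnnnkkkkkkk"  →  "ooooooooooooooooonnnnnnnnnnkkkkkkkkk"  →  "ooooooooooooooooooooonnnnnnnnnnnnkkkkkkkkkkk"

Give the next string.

ooooooooooooooooooooooooonnnnnnnnnnnnnnkkkkkkkkkkkkk

The n-th term is 4n+1 o's then 2n+2 n's then 2n+1 k's (n = 1, 2, …).
For the next term, n = 6, so the run lengths are 25, 14, 13.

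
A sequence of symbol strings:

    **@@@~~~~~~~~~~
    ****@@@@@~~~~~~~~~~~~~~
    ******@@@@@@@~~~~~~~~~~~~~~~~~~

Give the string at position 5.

The n-th term is 2n-2 *'s then 2n-1 @'s then 4n+2 ~'s, where the shown terms are n = 2, 3, 4.
Setting n = 6 gives 10, 11, 26 characters in each block.

**********@@@@@@@@@@@~~~~~~~~~~~~~~~~~~~~~~~~~~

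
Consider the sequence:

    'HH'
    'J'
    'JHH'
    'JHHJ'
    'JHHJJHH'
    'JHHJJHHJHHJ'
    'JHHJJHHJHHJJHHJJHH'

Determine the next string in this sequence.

Each term (from the third on) is the previous term followed by the one before it: term 3 = J·HH = JHH.
So term 8 is JHHJJHHJHHJJHHJJHH·JHHJJHHJHHJ.

JHHJJHHJHHJJHHJJHHJHHJJHHJHHJ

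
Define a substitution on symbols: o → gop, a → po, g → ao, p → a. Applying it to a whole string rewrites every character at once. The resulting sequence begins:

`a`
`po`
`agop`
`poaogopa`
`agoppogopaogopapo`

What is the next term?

Rewriting the 17 symbols of agoppogopaogopapo one by one yields po ao gop a a gop ao gop a po gop ao gop a po a gop; concatenated:

poaogopaagopaogopapogopaogopapoagop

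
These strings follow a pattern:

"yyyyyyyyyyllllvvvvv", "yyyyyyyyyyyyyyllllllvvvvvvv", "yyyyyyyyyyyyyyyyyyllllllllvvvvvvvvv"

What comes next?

Reading off run lengths: y runs 10, 14, 18; l runs 4, 6, 8; v runs 5, 7, 9 — each is linear in n, where the shown terms are n = 2, 3, 4.
At n = 5 the blocks have lengths 22, 10, 11.

yyyyyyyyyyyyyyyyyyyyyyllllllllllvvvvvvvvvvv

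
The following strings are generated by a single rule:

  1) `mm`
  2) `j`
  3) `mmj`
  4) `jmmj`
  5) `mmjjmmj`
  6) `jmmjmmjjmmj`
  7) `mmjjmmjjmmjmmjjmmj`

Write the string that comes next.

Each term (from the third on) is the two preceding terms concatenated in order: term 3 = mm·j = mmj.
The next term joins jmmjmmjjmmj and mmjjmmjjmmjmmjjmmj.

jmmjmmjjmmjmmjjmmjjmmjmmjjmmj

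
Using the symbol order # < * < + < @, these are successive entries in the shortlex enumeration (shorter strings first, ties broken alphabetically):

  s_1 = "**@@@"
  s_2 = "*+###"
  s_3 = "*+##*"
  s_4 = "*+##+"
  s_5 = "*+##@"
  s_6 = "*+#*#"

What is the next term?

*+#**

Find the rightmost character of *+#*# below @, bump it to the next letter, and reset everything to its right to #.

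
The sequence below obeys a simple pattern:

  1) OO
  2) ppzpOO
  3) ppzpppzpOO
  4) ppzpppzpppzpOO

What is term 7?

The strings grow by a fixed prefix ppzp each time.
From ppzpppzpppzpOO, 3 further steps: ppzpppzpppzpOO → ppzpppzpppzpppzpOO → ppzpppzpppzpppzpppzpOO → (answer).

ppzpppzpppzpppzpppzpppzpOO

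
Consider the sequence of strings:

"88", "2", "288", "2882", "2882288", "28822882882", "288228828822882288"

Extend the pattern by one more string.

28822882882288228828822882882

From term 3 onward, concatenate the last term with the second-to-last: 2·88 = 288, 288·2 = 2882, …
Continuing: 288228828822882288 · 28822882882 gives term 8.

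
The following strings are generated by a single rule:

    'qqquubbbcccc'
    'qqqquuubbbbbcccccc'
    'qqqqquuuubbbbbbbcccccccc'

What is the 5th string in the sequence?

Term n consists of n+2 q's, followed by n+1 u's, followed by 2n+1 b's, followed by 2n+2 c's (n = 1, 2, …).
Setting n = 5 gives 7, 6, 11, 12 characters in each block.

qqqqqqquuuuuubbbbbbbbbbbcccccccccccc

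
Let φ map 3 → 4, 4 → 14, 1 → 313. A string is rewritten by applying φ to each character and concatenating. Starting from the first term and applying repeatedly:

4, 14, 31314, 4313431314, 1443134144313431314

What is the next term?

Rewriting the 19 symbols of 1443134144313431314 one by one yields 313 14 14 4 313 4 14 313 14 14 4 313 4 14 4 313 4 313 14; concatenated:

31314144313414313141443134144313431314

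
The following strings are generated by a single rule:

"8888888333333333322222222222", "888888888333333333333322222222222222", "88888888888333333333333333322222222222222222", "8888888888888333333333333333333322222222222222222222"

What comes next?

Term n consists of 2n+1 8's, followed by 3n+1 3's, followed by 3n+2 2's, where the shown terms are n = 3, 4, 5, 6.
Setting n = 7 gives 15, 22, 23 characters in each block.

888888888888888333333333333333333333322222222222222222222222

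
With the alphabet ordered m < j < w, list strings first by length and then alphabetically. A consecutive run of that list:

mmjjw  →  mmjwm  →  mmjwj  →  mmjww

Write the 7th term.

Stepping forward 3 times from mmjww: mmjww → mmwmm → mmwmj, then the target.

mmwmw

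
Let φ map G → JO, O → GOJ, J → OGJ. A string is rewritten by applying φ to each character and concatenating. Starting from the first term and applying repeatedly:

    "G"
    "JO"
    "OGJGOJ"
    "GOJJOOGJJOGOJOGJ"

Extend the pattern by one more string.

JOGOJOGJOGJGOJGOJJOOGJOGJGOJJOGOJOGJGOJJOOGJ

Applying the rule to each of the 16 symbols of GOJJOOGJJOGOJOGJ gives the pieces JO GOJ OGJ OGJ GOJ GOJ JO OGJ OGJ GOJ JO GOJ OGJ GOJ JO OGJ, which concatenate to the answer.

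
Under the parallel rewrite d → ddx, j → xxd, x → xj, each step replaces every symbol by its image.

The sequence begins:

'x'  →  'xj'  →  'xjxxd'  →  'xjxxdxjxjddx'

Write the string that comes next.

Rewriting each symbol of xjxxdxjxjddx: x→xj, j→xxd, x→xj, x→xj, d→ddx, x→xj, j→xxd, x→xj, j→xxd, d→ddx, d→ddx, x→xj, which concatenates to xj xxd xj xj ddx xj xxd xj xxd ddx ddx xj.

xjxxdxjxjddxxjxxdxjxxdddxddxxj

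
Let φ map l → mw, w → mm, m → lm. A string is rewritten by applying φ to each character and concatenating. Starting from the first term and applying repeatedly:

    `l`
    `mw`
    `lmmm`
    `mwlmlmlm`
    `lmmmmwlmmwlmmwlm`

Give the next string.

mwlmlmlmlmmmmwlmlmmmmwlmlmmmmwlm

Applying the rule to each of the 16 symbols of lmmmmwlmmwlmmwlm gives the pieces mw lm lm lm lm mm mw lm lm mm mw lm lm mm mw lm, which concatenate to the answer.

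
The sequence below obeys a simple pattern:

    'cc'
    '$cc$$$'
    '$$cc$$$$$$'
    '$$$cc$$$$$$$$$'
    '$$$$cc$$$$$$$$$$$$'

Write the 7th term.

$$$$$$cc$$$$$$$$$$$$$$$$$$

Every step adds $ to the front and $$$ to the end of the previous string.
From $$$$cc$$$$$$$$$$$$, 2 further steps: $$$$cc$$$$$$$$$$$$ → $$$$$cc$$$$$$$$$$$$$$$ → (answer).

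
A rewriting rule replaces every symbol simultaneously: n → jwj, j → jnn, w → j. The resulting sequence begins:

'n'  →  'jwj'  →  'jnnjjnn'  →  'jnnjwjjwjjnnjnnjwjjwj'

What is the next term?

Rewriting the 21 symbols of jnnjwjjwjjnnjnnjwjjwj one by one yields jnn jwj jwj jnn j jnn jnn j jnn jnn jwj jwj jnn jwj jwj jnn j jnn jnn j jnn; concatenated:

jnnjwjjwjjnnjjnnjnnjjnnjnnjwjjwjjnnjwjjwjjnnjjnnjnnjjnn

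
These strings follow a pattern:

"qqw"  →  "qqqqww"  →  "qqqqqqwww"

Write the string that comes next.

Reading off run lengths: q runs 2, 4, 6; w runs 1, 2, 3 — each is linear in n (n = 1, 2, …).
Setting n = 4 gives 8, 4 characters in each block.

qqqqqqqqwwww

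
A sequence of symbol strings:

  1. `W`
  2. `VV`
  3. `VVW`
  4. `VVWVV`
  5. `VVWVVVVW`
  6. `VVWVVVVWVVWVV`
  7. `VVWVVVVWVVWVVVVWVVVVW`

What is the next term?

VVWVVVVWVVWVVVVWVVVVWVVWVVVVWVVWVV

This is a Fibonacci-style word recurrence s(k) = s(k−1)·s(k−2): e.g. VV·W = VVW.
The next term joins VVWVVVVWVVWVVVVWVVVVW and VVWVVVVWVVWVV.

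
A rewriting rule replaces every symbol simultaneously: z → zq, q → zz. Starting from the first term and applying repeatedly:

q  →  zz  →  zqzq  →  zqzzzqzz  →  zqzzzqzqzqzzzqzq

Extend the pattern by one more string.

zqzzzqzqzqzzzqzzzqzzzqzqzqzzzqzz

φ(zqzzzqzqzqzzzqzq) expands symbol-by-symbol to zq zz zq zq zq zz zq zz zq zz zq zq zq zz zq zz; joining the 16 pieces gives the next term.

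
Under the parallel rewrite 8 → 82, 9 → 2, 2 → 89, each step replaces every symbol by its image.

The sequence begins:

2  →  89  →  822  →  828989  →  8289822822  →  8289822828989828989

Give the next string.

Rewriting the 19 symbols of 8289822828989828989 one by one yields 82 89 82 2 82 89 89 82 89 82 2 82 2 82 89 82 2 82 2; concatenated:

828982282898982898228228289822822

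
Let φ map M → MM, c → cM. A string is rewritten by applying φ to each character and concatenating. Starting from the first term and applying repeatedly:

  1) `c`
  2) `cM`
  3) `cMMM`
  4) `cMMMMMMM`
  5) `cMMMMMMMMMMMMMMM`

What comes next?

Applying the rule to each of the 16 symbols of cMMMMMMMMMMMMMMM gives the pieces cM MM MM MM MM MM MM MM MM MM MM MM MM MM MM MM, which concatenate to the answer.

cMMMMMMMMMMMMMMMMMMMMMMMMMMMMMMM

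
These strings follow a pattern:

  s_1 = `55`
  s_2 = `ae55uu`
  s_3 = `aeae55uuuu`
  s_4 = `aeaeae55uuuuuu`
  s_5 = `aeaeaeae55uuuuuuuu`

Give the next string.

Every step adds ae to the front and uu to the end of the previous string.
Applying this once more to aeaeaeae55uuuuuuuu:

aeaeaeaeae55uuuuuuuuuu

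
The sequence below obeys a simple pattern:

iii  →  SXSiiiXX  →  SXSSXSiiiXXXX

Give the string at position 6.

SXSSXSSXSSXSSXSiiiXXXXXXXXXX

s(k+1) = SXS·s(k)·XX, so each term gains SXS as a prefix and XX as a suffix.
From SXSSXSiiiXXXX, 3 further steps: SXSSXSiiiXXXX → SXSSXSSXSiiiXXXXXX → SXSSXSSXSSXSiiiXXXXXXXX → (answer).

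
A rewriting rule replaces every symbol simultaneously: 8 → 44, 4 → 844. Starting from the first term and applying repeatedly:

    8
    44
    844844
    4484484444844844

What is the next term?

φ(4484484444844844) expands symbol-by-symbol to 844 844 44 844 844 44 844 844 844 844 44 844 844 44 844 844; joining the 16 pieces gives the next term.

84484444844844448448448448444484484444844844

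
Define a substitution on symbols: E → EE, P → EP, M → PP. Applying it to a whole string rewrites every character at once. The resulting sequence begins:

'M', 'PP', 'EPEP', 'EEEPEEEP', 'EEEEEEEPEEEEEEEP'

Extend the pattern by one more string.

Rewriting the 16 symbols of EEEEEEEPEEEEEEEP one by one yields EE EE EE EE EE EE EE EP EE EE EE EE EE EE EE EP; concatenated:

EEEEEEEEEEEEEEEPEEEEEEEEEEEEEEEP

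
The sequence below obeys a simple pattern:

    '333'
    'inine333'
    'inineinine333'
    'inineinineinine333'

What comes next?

The strings grow by a fixed prefix inine each time.
Applying this once more to inineinineinine333:

inineinineinineinine333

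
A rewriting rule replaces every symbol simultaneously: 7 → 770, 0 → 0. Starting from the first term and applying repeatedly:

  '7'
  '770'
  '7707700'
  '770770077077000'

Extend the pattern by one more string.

7707700770770007707700770770000

φ(770770077077000) expands symbol-by-symbol to 770 770 0 770 770 0 0 770 770 0 770 770 0 0 0; joining the 15 pieces gives the next term.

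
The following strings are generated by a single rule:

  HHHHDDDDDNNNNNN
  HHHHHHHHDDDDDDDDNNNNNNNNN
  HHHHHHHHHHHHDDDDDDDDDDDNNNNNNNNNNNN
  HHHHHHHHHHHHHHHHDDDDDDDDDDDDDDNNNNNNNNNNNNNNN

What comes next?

HHHHHHHHHHHHHHHHHHHHDDDDDDDDDDDDDDDDDNNNNNNNNNNNNNNNNNN

Term n consists of 4n H's, followed by 3n+2 D's, followed by 3n+3 N's (n = 1, 2, …).
Setting n = 5 gives 20, 17, 18 characters in each block.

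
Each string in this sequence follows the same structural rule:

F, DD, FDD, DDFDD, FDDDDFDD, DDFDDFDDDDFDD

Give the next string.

This is a Fibonacci-style word recurrence s(k) = s(k−2)·s(k−1): e.g. F·DD = FDD.
So term 7 is FDDDDFDD·DDFDDFDDDDFDD.

FDDDDFDDDDFDDFDDDDFDD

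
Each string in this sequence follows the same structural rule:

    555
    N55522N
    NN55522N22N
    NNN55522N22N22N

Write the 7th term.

NNNNNN55522N22N22N22N22N22N

Every step adds N to the front and 22N to the end of the previous string.
From NNN55522N22N22N, 3 further steps: NNN55522N22N22N → NNNN55522N22N22N22N → NNNNN55522N22N22N22N22N → (answer).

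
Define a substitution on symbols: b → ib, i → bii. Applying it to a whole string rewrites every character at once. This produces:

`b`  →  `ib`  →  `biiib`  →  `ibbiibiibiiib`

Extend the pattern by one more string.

biiibibbiibiiibbiibiiibbiibiibiiib

Replace each of the 13 characters of ibbiibiibiiib in place — bii ib ib bii bii ib bii bii ib bii bii bii ib — and concatenate.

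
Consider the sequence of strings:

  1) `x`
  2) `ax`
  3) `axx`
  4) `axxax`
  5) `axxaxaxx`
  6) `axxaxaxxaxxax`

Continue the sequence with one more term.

axxaxaxxaxxaxaxxaxaxx

Each term (from the third on) is the previous term followed by the one before it: term 3 = ax·x = axx.
Continuing: axxaxaxxaxxax · axxaxaxx gives term 7.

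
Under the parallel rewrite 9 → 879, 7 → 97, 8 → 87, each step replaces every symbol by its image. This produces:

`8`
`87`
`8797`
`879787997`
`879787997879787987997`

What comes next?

Replace each of the 21 characters of 879787997879787987997 in place — 87 97 879 97 87 97 879 879 97 87 97 879 97 87 97 879 87 97 879 879 97 — and concatenate.

8797879978797879879978797879978797879879787987997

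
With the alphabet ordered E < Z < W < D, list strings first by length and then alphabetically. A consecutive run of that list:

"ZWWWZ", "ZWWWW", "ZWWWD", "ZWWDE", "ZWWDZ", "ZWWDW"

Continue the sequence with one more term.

ZWWDD

The successor of ZWWDW increments the rightmost position that isn't already D and resets every position after it to E.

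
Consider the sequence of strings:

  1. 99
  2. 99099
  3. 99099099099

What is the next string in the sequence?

Every step duplicates the string with '0' between the halves.
So the next term is two copies of 99099099099 with '0' between the halves.

99099099099099099099099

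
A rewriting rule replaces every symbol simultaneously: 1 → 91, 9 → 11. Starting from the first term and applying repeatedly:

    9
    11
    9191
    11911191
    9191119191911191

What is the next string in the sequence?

11911191919111911191119191911191

φ(9191119191911191) expands symbol-by-symbol to 11 91 11 91 91 91 11 91 11 91 11 91 91 91 11 91; joining the 16 pieces gives the next term.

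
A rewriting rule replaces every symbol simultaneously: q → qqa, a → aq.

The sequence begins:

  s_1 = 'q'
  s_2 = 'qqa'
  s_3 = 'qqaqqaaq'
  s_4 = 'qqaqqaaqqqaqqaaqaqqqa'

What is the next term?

Rewriting the 21 symbols of qqaqqaaqqqaqqaaqaqqqa one by one yields qqa qqa aq qqa qqa aq aq qqa qqa qqa aq qqa qqa aq aq qqa aq qqa qqa qqa aq; concatenated:

qqaqqaaqqqaqqaaqaqqqaqqaqqaaqqqaqqaaqaqqqaaqqqaqqaqqaaq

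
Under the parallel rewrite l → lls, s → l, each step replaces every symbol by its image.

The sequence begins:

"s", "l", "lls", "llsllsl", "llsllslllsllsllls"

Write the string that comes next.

llsllslllsllslllsllsllslllsllslllsllsllsl

Replace each of the 17 characters of llsllslllsllsllls in place — lls lls l lls lls l lls lls lls l lls lls l lls lls lls l — and concatenate.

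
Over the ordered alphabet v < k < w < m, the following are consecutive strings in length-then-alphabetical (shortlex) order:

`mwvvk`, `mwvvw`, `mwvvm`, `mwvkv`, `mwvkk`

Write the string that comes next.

mwvkw

Treat mwvkk as a base-4 numeral over the given alphabet and add one, carrying through any trailing m's.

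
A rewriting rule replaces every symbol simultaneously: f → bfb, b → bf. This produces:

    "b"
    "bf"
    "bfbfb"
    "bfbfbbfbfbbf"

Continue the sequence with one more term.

bfbfbbfbfbbfbfbfbbfbfbbfbfbfb

Apply φ to bfbfbbfbfbbf symbol by symbol: b→bf, f→bfb, b→bf, f→bfb, b→bf, b→bf, f→bfb, b→bf, f→bfb, b→bf, b→bf, f→bfb; joined: bf bfb bf bfb bf bf bfb bf bfb bf bf bfb.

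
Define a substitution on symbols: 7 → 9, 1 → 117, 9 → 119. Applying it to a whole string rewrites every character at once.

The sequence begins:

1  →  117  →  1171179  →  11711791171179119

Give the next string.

1171179117117911911711791171179119117117119

Applying the rule to each of the 17 symbols of 11711791171179119 gives the pieces 117 117 9 117 117 9 119 117 117 9 117 117 9 119 117 117 119, which concatenate to the answer.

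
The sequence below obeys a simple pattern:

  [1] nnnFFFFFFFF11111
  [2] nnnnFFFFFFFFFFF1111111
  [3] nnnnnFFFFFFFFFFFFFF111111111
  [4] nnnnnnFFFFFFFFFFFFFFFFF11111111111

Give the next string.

nnnnnnnFFFFFFFFFFFFFFFFFFFF1111111111111

The n-th term is n n's then 3n-1 F's then 2n-1 1's, where the shown terms are n = 3, 4, 5, 6.
Setting n = 7 gives 7, 20, 13 characters in each block.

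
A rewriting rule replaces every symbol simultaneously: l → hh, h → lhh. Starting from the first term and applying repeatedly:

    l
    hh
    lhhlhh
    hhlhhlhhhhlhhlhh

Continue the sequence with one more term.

lhhlhhhhlhhlhhhhlhhlhhlhhlhhhhlhhlhhhhlhhlhh

φ(hhlhhlhhhhlhhlhh) expands symbol-by-symbol to lhh lhh hh lhh lhh hh lhh lhh lhh lhh hh lhh lhh hh lhh lhh; joining the 16 pieces gives the next term.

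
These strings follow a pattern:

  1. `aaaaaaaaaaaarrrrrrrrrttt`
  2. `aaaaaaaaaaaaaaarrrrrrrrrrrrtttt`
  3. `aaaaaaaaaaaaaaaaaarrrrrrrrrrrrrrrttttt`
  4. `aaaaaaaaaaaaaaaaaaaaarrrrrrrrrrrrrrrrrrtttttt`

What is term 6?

Term n consists of 3n+3 a's, followed by 3n r's, followed by n t's, where the shown terms are n = 3, 4, 5, 6.
At n = 8 the blocks have lengths 27, 24, 8.

aaaaaaaaaaaaaaaaaaaaaaaaaaarrrrrrrrrrrrrrrrrrrrrrrrtttttttt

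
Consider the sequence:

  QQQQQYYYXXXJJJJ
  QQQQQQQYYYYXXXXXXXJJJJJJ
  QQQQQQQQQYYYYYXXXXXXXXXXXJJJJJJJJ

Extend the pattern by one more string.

Reading off run lengths: Q runs 5, 7, 9; Y runs 3, 4, 5; X runs 3, 7, 11; J runs 4, 6, 8 — each is linear in n (n = 1, 2, …).
At n = 4 the blocks have lengths 11, 6, 15, 10.

QQQQQQQQQQQYYYYYYXXXXXXXXXXXXXXXJJJJJJJJJJ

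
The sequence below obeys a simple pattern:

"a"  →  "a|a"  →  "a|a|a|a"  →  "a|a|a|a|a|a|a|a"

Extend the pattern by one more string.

Every step duplicates the string with '|' between the halves.
Doubling a|a|a|a|a|a|a|a with '|' between the halves:

a|a|a|a|a|a|a|a|a|a|a|a|a|a|a|a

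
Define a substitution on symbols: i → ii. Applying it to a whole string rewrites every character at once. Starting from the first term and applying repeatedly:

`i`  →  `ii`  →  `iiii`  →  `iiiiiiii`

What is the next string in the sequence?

Rewriting each symbol of iiiiiiii: i→ii, i→ii, i→ii, i→ii, i→ii, i→ii, i→ii, i→ii, which concatenates to ii ii ii ii ii ii ii ii.

iiiiiiiiiiiiiiii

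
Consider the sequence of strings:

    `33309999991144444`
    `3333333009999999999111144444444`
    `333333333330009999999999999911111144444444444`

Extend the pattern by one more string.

33333333333333300009999999999999999991111111144444444444444

The n-th term is 4n-1 3's then n 0's then 4n+2 9's then 2n 1's then 3n+2 4's (n = 1, 2, …).
At n = 4 the blocks have lengths 15, 4, 18, 8, 14.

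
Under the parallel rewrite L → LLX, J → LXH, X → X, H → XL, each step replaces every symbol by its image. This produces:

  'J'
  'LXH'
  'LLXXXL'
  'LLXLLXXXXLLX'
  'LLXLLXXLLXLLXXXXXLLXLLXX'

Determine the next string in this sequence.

LLXLLXXLLXLLXXXLLXLLXXLLXLLXXXXXXLLXLLXXLLXLLXXX

φ(LLXLLXXLLXLLXXXXXLLXLLXX) expands symbol-by-symbol to LLX LLX X LLX LLX X X LLX LLX X LLX LLX X X X X X LLX LLX X LLX LLX X X; joining the 24 pieces gives the next term.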